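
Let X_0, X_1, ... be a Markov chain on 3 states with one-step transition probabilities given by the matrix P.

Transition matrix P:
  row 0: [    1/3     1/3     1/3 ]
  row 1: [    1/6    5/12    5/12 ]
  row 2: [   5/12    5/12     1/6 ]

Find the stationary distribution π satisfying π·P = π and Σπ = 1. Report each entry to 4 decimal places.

Balance equations π_j = Σ_i π_i·P[i][j]:
  π_0 = 1/3·π_0 + 1/6·π_1 + 5/12·π_2
  π_1 = 1/3·π_0 + 5/12·π_1 + 5/12·π_2
  normalize: π_0 + π_1 + π_2 = 1
Solving the linear system gives exactly π = [5/17, 20/51, 16/51].

π = [0.2941, 0.3922, 0.3137]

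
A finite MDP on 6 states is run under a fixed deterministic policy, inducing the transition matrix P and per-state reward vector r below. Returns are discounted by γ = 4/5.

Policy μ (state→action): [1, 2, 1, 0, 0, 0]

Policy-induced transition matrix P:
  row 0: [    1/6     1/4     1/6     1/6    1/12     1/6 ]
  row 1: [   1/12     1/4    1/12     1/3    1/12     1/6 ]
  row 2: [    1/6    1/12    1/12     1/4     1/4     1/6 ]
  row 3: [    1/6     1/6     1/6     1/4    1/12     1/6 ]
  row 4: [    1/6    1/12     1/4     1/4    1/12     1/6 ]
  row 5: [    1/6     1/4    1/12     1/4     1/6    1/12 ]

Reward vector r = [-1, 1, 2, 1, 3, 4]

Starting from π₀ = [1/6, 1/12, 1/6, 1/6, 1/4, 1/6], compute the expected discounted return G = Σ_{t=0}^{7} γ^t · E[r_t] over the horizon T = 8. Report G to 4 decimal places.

G = 6.6907

t=0: π = [0.1667, 0.0833, 0.1667, 0.1667, 0.2500, 0.1667], E[r] = 1.8333, γ^t·E[r] = 1.833333, running G = 1.833333
t=1: π = [0.1597, 0.1667, 0.1528, 0.2431, 0.1250, 0.1528], E[r] = 1.5417, γ^t·E[r] = 1.233333, running G = 3.066667
t=2: π = [0.1528, 0.1834, 0.1377, 0.2506, 0.1215, 0.1539], E[r] = 1.5370, γ^t·E[r] = 0.983704, running G = 4.050370
t=3: π = [0.1514, 0.1859, 0.1372, 0.2526, 0.1191, 0.1538], E[r] = 1.5342, γ^t·E[r] = 0.785506, running G = 4.835877
t=4: π = [0.1512, 0.1862, 0.1368, 0.2529, 0.1190, 0.1538], E[r] = 1.5341, γ^t·E[r] = 0.628359, running G = 5.464235
t=5: π = [0.1511, 0.1863, 0.1368, 0.2529, 0.1190, 0.1538], E[r] = 1.5340, γ^t·E[r] = 0.502664, running G = 5.966899
t=6: π = [0.1511, 0.1863, 0.1368, 0.2529, 0.1190, 0.1538], E[r] = 1.5340, γ^t·E[r] = 0.402131, running G = 6.369030
t=7: π = [0.1511, 0.1863, 0.1368, 0.2529, 0.1190, 0.1538], E[r] = 1.5340, γ^t·E[r] = 0.321704, running G = 6.690734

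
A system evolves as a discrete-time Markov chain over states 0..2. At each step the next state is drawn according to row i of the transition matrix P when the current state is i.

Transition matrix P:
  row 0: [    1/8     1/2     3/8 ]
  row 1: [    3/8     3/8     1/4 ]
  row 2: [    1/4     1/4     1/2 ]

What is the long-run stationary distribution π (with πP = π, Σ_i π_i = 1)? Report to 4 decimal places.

π = [0.2623, 0.3607, 0.3770]

Balance equations π_j = Σ_i π_i·P[i][j]:
  π_0 = 1/8·π_0 + 3/8·π_1 + 1/4·π_2
  π_1 = 1/2·π_0 + 3/8·π_1 + 1/4·π_2
  normalize: π_0 + π_1 + π_2 = 1
Solving the linear system gives exactly π = [16/61, 22/61, 23/61].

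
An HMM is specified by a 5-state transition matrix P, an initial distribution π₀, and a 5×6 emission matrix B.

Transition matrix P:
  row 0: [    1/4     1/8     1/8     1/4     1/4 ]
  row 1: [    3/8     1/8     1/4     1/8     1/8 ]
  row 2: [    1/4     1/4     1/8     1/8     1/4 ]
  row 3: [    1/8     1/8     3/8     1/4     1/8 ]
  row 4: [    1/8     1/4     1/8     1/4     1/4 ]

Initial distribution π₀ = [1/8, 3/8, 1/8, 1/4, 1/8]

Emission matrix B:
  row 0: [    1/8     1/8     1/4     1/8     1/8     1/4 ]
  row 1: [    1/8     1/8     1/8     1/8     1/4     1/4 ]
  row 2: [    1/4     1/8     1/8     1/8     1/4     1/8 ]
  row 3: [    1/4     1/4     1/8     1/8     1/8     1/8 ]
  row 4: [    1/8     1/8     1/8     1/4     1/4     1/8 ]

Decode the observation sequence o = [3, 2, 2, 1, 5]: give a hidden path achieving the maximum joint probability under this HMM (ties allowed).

path = [1, 0, 0, 3, 2]

t=0: δ = [1.562e-02, 4.688e-02, 1.562e-02, 3.125e-02, 3.125e-02]  (obs o_0=3)
t=1: δ = [4.395e-03, 9.766e-04, 1.465e-03, 9.766e-04, 9.766e-04]  ψ = [1, 4, 1, 3, 4]  (obs o_1=2)
t=2: δ = [2.747e-04, 6.866e-05, 6.866e-05, 1.373e-04, 1.373e-04]  ψ = [0, 0, 0, 0, 0]  (obs o_2=2)
t=3: δ = [8.583e-06, 4.292e-06, 6.437e-06, 1.717e-05, 8.583e-06]  ψ = [0, 0, 3, 0, 0]  (obs o_3=1)
t=4: δ = [5.364e-07, 5.364e-07, 8.047e-07, 5.364e-07, 2.682e-07]  ψ = [0, 3, 3, 3, 0]  (obs o_4=5)
backtrack: best end state = 2; path = [1, 0, 0, 3, 2]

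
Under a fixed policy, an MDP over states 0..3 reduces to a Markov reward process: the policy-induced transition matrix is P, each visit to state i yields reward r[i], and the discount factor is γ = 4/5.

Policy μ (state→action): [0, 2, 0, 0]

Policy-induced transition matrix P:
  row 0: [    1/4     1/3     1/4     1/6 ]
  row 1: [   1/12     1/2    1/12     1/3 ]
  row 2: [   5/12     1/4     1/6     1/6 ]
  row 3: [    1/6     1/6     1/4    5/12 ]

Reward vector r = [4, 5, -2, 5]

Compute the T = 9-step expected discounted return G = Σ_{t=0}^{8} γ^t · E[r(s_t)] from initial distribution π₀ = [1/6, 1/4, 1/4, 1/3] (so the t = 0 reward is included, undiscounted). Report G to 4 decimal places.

G = 14.7629

t=0: π = [0.1667, 0.2500, 0.2500, 0.3333], E[r] = 3.0833, γ^t·E[r] = 3.083333, running G = 3.083333
t=1: π = [0.2222, 0.2986, 0.1875, 0.2917], E[r] = 3.4653, γ^t·E[r] = 2.772222, running G = 5.855556
t=2: π = [0.2072, 0.3189, 0.1846, 0.2894], E[r] = 3.5006, γ^t·E[r] = 2.240370, running G = 8.095926
t=3: π = [0.2035, 0.3229, 0.1815, 0.2921], E[r] = 3.5262, γ^t·E[r] = 1.805407, running G = 9.901333
t=4: π = [0.2021, 0.3233, 0.1811, 0.2935], E[r] = 3.5305, γ^t·E[r] = 1.446072, running G = 11.347406
t=5: π = [0.2018, 0.3232, 0.1810, 0.2939], E[r] = 3.5310, γ^t·E[r] = 1.157042, running G = 12.504448
t=6: π = [0.2018, 0.3231, 0.1810, 0.2940], E[r] = 3.5309, γ^t·E[r] = 0.925597, running G = 13.430044
t=7: π = [0.2018, 0.3231, 0.1811, 0.2940], E[r] = 3.5308, γ^t·E[r] = 0.740457, running G = 14.170502
t=8: π = [0.2018, 0.3231, 0.1811, 0.2940], E[r] = 3.5307, γ^t·E[r] = 0.592360, running G = 14.762862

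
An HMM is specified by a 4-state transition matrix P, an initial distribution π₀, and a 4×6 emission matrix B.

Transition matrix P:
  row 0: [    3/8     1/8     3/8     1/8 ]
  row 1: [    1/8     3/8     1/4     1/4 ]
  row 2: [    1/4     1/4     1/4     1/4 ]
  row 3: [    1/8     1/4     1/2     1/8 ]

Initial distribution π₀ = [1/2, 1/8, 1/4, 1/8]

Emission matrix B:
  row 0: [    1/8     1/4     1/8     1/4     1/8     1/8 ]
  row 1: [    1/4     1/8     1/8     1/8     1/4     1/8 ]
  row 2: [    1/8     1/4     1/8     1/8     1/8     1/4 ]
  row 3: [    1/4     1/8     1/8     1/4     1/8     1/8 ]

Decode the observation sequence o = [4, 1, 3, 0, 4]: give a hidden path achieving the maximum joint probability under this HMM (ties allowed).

path = [0, 2, 3, 1, 1]

t=0: δ = [6.250e-02, 3.125e-02, 3.125e-02, 1.562e-02]  (obs o_0=4)
t=1: δ = [5.859e-03, 1.465e-03, 5.859e-03, 9.766e-04]  ψ = [0, 1, 0, 0]  (obs o_1=1)
t=2: δ = [5.493e-04, 1.831e-04, 2.747e-04, 3.662e-04]  ψ = [0, 2, 0, 2]  (obs o_2=3)
t=3: δ = [2.575e-05, 2.289e-05, 2.575e-05, 1.717e-05]  ψ = [0, 3, 0, 0]  (obs o_3=0)
t=4: δ = [1.207e-06, 2.146e-06, 1.207e-06, 8.047e-07]  ψ = [0, 1, 0, 2]  (obs o_4=4)
backtrack: best end state = 1; path = [0, 2, 3, 1, 1]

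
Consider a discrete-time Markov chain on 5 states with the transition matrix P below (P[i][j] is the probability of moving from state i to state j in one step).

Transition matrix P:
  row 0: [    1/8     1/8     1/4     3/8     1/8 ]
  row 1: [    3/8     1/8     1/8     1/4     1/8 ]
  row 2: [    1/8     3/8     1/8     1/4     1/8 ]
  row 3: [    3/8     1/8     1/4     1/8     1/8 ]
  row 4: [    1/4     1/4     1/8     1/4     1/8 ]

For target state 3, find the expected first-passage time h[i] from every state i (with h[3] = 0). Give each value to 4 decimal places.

h = [3.2000, 3.5459, 3.6324, 0.0000, 3.5892]

First-step conditioning: h[3] = 0; for i ≠ 3, h[i] = 1 + Σ_k P[i][k]·h[k].
  h[0] = 1 + 1/8·h[0] + 1/8·h[1] + 1/4·h[2] + 1/8·h[4]
  h[1] = 1 + 3/8·h[0] + 1/8·h[1] + 1/8·h[2] + 1/8·h[4]
  h[2] = 1 + 1/8·h[0] + 3/8·h[1] + 1/8·h[2] + 1/8·h[4]
  h[4] = 1 + 1/4·h[0] + 1/4·h[1] + 1/8·h[2] + 1/8·h[4]
Solving the 4×4 linear system over states ≠ 3 gives exactly h = [16/5, 656/185, 672/185, 0, 664/185] (h[3] = 0 is the target).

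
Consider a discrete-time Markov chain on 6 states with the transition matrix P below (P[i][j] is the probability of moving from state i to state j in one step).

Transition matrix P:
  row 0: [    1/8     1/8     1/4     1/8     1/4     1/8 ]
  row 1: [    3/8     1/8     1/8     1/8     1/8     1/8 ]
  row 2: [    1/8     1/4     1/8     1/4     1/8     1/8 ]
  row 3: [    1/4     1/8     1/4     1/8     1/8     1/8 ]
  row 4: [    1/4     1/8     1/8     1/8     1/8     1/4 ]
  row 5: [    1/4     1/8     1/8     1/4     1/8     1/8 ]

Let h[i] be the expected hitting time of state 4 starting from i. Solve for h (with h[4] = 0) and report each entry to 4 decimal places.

h = [5.8409, 6.4710, 6.6410, 6.5710, 0.0000, 6.5623]

First-step conditioning: h[4] = 0; for i ≠ 4, h[i] = 1 + Σ_k P[i][k]·h[k].
  h[0] = 1 + 1/8·h[0] + 1/8·h[1] + 1/4·h[2] + 1/8·h[3] + 1/8·h[5]
  h[1] = 1 + 3/8·h[0] + 1/8·h[1] + 1/8·h[2] + 1/8·h[3] + 1/8·h[5]
  h[2] = 1 + 1/8·h[0] + 1/4·h[1] + 1/8·h[2] + 1/4·h[3] + 1/8·h[5]
  h[3] = 1 + 1/4·h[0] + 1/8·h[1] + 1/4·h[2] + 1/8·h[3] + 1/8·h[5]
  h[5] = 1 + 1/4·h[0] + 1/8·h[1] + 1/8·h[2] + 1/4·h[3] + 1/8·h[5]
Solving the 5×5 linear system over states ≠ 4 gives exactly h = [37376/6399, 41408/6399, 42496/6399, 4672/711, 0, 41992/6399] (h[4] = 0 is the target).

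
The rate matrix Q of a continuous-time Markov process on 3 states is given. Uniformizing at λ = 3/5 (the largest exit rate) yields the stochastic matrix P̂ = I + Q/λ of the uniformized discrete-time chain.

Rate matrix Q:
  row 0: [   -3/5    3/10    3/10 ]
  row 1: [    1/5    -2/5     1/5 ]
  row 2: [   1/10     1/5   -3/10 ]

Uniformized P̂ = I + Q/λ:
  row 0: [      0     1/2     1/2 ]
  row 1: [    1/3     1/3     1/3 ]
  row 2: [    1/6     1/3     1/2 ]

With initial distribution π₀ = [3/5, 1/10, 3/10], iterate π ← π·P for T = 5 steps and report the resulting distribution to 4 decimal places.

π = [0.1945, 0.3662, 0.4392]

t=0: π = [0.6000, 0.1000, 0.3000]
t=1: π = [0.0833, 0.4333, 0.4833]
t=2: π = [0.2250, 0.3472, 0.4278]
t=3: π = [0.1870, 0.3708, 0.4421]
t=4: π = [0.1973, 0.3645, 0.4382]
t=5: π = [0.1945, 0.3662, 0.4392]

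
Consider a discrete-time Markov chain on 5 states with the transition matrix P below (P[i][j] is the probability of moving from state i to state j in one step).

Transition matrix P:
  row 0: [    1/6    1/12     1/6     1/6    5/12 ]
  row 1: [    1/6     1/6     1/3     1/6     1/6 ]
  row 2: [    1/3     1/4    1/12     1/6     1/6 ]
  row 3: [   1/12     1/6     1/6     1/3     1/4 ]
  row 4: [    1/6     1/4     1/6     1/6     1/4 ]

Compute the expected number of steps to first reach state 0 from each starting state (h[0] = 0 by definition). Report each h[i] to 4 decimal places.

h = [0.0000, 5.3892, 4.6707, 6.0849, 5.5199]

First-step conditioning: h[0] = 0; for i ≠ 0, h[i] = 1 + Σ_k P[i][k]·h[k].
  h[1] = 1 + 1/6·h[1] + 1/3·h[2] + 1/6·h[3] + 1/6·h[4]
  h[2] = 1 + 1/4·h[1] + 1/12·h[2] + 1/6·h[3] + 1/6·h[4]
  h[3] = 1 + 1/6·h[1] + 1/6·h[2] + 1/3·h[3] + 1/4·h[4]
  h[4] = 1 + 1/4·h[1] + 1/6·h[2] + 1/6·h[3] + 1/4·h[4]
Solving the 4×4 linear system over states ≠ 0 gives exactly h = [0, 900/167, 780/167, 11178/1837, 10140/1837] (h[0] = 0 is the target).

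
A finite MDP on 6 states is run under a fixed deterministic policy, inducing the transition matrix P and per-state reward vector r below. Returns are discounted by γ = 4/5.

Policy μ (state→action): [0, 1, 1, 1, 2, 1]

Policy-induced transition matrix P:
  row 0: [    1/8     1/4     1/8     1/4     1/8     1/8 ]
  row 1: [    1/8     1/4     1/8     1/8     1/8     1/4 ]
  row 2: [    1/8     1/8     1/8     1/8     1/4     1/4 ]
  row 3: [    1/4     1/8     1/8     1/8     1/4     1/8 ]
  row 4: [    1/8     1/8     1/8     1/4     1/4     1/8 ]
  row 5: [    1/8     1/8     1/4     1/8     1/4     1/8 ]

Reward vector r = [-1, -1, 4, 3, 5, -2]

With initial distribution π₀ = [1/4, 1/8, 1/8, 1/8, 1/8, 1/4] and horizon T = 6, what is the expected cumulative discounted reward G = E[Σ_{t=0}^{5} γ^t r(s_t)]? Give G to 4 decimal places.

G = 4.6931

t=0: π = [0.2500, 0.1250, 0.1250, 0.1250, 0.1250, 0.2500], E[r] = 0.6250, γ^t·E[r] = 0.625000, running G = 0.625000
t=1: π = [0.1406, 0.1719, 0.1563, 0.1719, 0.2031, 0.1563], E[r] = 1.5313, γ^t·E[r] = 1.225000, running G = 1.850000
t=2: π = [0.1465, 0.1641, 0.1445, 0.1680, 0.2109, 0.1660], E[r] = 1.4941, γ^t·E[r] = 0.956250, running G = 2.806250
t=3: π = [0.1460, 0.1638, 0.1458, 0.1697, 0.2112, 0.1636], E[r] = 1.5110, γ^t·E[r] = 0.773625, running G = 3.579875
t=4: π = [0.1462, 0.1637, 0.1454, 0.1696, 0.2113, 0.1637], E[r] = 1.5098, γ^t·E[r] = 0.618400, running G = 4.198275
t=5: π = [0.1462, 0.1637, 0.1455, 0.1697, 0.2113, 0.1636], E[r] = 1.5100, γ^t·E[r] = 0.494781, running G = 4.693056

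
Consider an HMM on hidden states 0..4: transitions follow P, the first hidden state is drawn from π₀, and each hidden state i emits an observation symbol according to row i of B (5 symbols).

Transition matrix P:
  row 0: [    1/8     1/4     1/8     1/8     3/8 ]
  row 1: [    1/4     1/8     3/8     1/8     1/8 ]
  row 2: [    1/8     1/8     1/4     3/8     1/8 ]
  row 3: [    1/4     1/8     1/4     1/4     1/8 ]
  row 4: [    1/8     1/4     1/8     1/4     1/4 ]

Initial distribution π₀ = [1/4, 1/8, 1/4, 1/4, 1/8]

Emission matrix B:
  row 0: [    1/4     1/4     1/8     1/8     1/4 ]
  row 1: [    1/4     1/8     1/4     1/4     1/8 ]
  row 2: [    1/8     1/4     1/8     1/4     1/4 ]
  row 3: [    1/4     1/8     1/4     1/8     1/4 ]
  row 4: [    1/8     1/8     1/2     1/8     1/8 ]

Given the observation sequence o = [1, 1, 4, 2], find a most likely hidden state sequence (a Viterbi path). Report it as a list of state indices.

t=0: δ = [6.250e-02, 1.562e-02, 6.250e-02, 3.125e-02, 1.562e-02]  (obs o_0=1)
t=1: δ = [1.953e-03, 1.953e-03, 3.906e-03, 2.930e-03, 2.930e-03]  ψ = [0, 0, 2, 2, 0]  (obs o_1=1)
t=2: δ = [1.831e-04, 9.155e-05, 2.441e-04, 3.662e-04, 9.155e-05]  ψ = [3, 4, 2, 2, 0]  (obs o_2=4)
t=3: δ = [1.144e-05, 1.144e-05, 1.144e-05, 2.289e-05, 3.433e-05]  ψ = [3, 0, 3, 2, 0]  (obs o_3=2)
backtrack: best end state = 4; path = [2, 3, 0, 4]

path = [2, 3, 0, 4]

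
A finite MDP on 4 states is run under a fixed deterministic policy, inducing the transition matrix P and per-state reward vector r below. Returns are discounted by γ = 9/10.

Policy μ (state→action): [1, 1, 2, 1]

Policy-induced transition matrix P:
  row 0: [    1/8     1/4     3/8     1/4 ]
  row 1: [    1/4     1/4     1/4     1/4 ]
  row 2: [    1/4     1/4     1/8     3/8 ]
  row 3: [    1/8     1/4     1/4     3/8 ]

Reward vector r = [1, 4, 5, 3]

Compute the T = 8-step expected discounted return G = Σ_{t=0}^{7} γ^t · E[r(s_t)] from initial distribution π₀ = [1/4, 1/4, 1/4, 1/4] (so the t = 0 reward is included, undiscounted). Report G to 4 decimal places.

G = 19.0477

t=0: π = [0.2500, 0.2500, 0.2500, 0.2500], E[r] = 3.2500, γ^t·E[r] = 3.250000, running G = 3.250000
t=1: π = [0.1875, 0.2500, 0.2500, 0.3125], E[r] = 3.3750, γ^t·E[r] = 3.037500, running G = 6.287500
t=2: π = [0.1875, 0.2500, 0.2422, 0.3203], E[r] = 3.3594, γ^t·E[r] = 2.721094, running G = 9.008594
t=3: π = [0.1865, 0.2500, 0.2432, 0.3203], E[r] = 3.3633, γ^t·E[r] = 2.451832, running G = 11.460426
t=4: π = [0.1866, 0.2500, 0.2429, 0.3204], E[r] = 3.3625, γ^t·E[r] = 2.206168, running G = 13.666594
t=5: π = [0.1866, 0.2500, 0.2430, 0.3204], E[r] = 3.3627, γ^t·E[r] = 1.985642, running G = 15.652236
t=6: π = [0.1866, 0.2500, 0.2430, 0.3204], E[r] = 3.3627, γ^t·E[r] = 1.787061, running G = 17.439297
t=7: π = [0.1866, 0.2500, 0.2430, 0.3204], E[r] = 3.3627, γ^t·E[r] = 1.608358, running G = 19.047655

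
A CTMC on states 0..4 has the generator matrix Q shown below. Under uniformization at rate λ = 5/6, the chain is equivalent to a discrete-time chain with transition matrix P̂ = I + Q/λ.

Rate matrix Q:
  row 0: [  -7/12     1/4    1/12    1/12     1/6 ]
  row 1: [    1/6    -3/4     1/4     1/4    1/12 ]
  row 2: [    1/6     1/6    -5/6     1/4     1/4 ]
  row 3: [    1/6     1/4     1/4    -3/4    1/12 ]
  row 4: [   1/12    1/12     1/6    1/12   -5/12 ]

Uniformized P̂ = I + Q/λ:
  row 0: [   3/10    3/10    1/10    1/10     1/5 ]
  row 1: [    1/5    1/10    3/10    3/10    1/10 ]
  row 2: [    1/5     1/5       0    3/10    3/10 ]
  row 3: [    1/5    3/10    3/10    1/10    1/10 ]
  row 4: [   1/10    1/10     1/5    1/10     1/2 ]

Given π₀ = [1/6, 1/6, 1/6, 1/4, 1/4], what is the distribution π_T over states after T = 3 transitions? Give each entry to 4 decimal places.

π = [0.1937, 0.1924, 0.1817, 0.1740, 0.2583]

t=0: π = [0.1667, 0.1667, 0.1667, 0.2500, 0.2500]
t=1: π = [0.1917, 0.2000, 0.1917, 0.1667, 0.2500]
t=2: π = [0.1942, 0.1908, 0.1792, 0.1783, 0.2575]
t=3: π = [0.1937, 0.1924, 0.1817, 0.1740, 0.2583]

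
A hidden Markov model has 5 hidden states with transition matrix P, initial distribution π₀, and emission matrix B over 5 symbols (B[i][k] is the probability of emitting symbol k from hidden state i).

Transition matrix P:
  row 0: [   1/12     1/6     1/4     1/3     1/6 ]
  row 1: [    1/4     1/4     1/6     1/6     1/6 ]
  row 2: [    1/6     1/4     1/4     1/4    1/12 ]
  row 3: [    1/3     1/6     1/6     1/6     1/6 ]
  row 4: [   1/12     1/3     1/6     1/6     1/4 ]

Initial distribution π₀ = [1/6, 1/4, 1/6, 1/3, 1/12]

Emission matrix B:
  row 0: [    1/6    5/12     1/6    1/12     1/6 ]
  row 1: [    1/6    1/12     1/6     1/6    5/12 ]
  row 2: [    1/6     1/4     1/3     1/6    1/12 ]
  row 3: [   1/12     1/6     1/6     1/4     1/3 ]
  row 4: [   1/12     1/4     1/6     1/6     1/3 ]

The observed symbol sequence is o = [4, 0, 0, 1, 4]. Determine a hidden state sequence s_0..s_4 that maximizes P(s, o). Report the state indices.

path = [3, 0, 3, 0, 3]

t=0: δ = [2.778e-02, 1.042e-01, 1.389e-02, 1.111e-01, 2.778e-02]  (obs o_0=4)
t=1: δ = [6.173e-03, 4.340e-03, 3.086e-03, 1.543e-03, 1.543e-03]  ψ = [3, 1, 3, 3, 3]  (obs o_1=0)
t=2: δ = [1.808e-04, 1.808e-04, 2.572e-04, 1.715e-04, 8.573e-05]  ψ = [1, 1, 0, 0, 0]  (obs o_2=0)
t=3: δ = [2.381e-05, 5.358e-06, 1.608e-05, 1.072e-05, 7.535e-06]  ψ = [3, 2, 2, 2, 0]  (obs o_3=1)
t=4: δ = [5.954e-07, 1.674e-06, 4.961e-07, 2.646e-06, 1.323e-06]  ψ = [3, 2, 0, 0, 0]  (obs o_4=4)
backtrack: best end state = 3; path = [3, 0, 3, 0, 3]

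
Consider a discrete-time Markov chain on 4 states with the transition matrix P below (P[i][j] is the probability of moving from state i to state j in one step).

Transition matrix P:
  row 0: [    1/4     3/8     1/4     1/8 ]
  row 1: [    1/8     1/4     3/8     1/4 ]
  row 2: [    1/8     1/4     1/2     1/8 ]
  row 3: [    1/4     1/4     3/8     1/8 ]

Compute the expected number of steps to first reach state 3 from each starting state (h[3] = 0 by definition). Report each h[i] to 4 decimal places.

First-step conditioning: h[3] = 0; for i ≠ 3, h[i] = 1 + Σ_k P[i][k]·h[k].
  h[0] = 1 + 1/4·h[0] + 3/8·h[1] + 1/4·h[2]
  h[1] = 1 + 1/8·h[0] + 1/4·h[1] + 3/8·h[2]
  h[2] = 1 + 1/8·h[0] + 1/4·h[1] + 1/2·h[2]
Solving the 3×3 linear system over states ≠ 3 gives exactly h = [440/71, 392/71, 448/71, 0] (h[3] = 0 is the target).

h = [6.1972, 5.5211, 6.3099, 0.0000]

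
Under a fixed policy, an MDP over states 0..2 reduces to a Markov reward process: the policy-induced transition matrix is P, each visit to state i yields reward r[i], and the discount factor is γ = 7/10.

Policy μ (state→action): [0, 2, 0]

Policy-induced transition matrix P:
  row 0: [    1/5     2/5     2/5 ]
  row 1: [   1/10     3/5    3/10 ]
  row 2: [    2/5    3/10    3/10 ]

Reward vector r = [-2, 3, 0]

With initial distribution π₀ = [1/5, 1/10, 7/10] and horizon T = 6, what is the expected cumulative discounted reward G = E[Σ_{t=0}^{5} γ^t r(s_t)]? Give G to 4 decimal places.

G = 1.2903

t=0: π = [0.2000, 0.1000, 0.7000], E[r] = -0.1000, γ^t·E[r] = -0.100000, running G = -0.100000
t=1: π = [0.3300, 0.3500, 0.3200], E[r] = 0.3900, γ^t·E[r] = 0.273000, running G = 0.173000
t=2: π = [0.2290, 0.4380, 0.3330], E[r] = 0.8560, γ^t·E[r] = 0.419440, running G = 0.592440
t=3: π = [0.2228, 0.4543, 0.3229], E[r] = 0.9173, γ^t·E[r] = 0.314634, running G = 0.907074
t=4: π = [0.2192, 0.4586, 0.3223], E[r] = 0.9374, γ^t·E[r] = 0.225072, running G = 1.132146
t=5: π = [0.2186, 0.4595, 0.3219], E[r] = 0.9413, γ^t·E[r] = 0.158198, running G = 1.290344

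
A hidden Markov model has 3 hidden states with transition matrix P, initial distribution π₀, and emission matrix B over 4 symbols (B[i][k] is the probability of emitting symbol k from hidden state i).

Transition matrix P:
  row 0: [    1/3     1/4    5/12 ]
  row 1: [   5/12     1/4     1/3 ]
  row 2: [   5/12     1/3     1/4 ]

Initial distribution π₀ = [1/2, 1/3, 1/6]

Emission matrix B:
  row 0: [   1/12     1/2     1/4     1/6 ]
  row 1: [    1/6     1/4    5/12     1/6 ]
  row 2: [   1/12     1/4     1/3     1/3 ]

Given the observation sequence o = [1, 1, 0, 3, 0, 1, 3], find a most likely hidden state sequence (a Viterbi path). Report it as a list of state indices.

t=0: δ = [2.500e-01, 8.333e-02, 4.167e-02]  (obs o_0=1)
t=1: δ = [4.167e-02, 1.562e-02, 2.604e-02]  ψ = [0, 0, 0]  (obs o_1=1)
t=2: δ = [1.157e-03, 1.736e-03, 1.447e-03]  ψ = [0, 0, 0]  (obs o_2=0)
t=3: δ = [1.206e-04, 8.038e-05, 1.929e-04]  ψ = [1, 2, 1]  (obs o_3=3)
t=4: δ = [6.698e-06, 1.072e-05, 4.186e-06]  ψ = [2, 2, 0]  (obs o_4=0)
t=5: δ = [2.233e-06, 6.698e-07, 8.931e-07]  ψ = [1, 1, 1]  (obs o_5=1)
t=6: δ = [1.240e-07, 9.303e-08, 3.101e-07]  ψ = [0, 0, 0]  (obs o_6=3)
backtrack: best end state = 2; path = [0, 0, 1, 2, 1, 0, 2]

path = [0, 0, 1, 2, 1, 0, 2]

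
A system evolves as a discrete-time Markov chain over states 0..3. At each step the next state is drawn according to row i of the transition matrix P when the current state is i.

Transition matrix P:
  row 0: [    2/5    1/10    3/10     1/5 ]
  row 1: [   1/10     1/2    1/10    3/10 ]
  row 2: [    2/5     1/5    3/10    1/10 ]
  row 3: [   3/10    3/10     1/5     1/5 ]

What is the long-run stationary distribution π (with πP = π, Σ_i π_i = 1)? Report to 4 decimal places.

Balance equations π_j = Σ_i π_i·P[i][j]:
  π_0 = 2/5·π_0 + 1/10·π_1 + 2/5·π_2 + 3/10·π_3
  π_1 = 1/10·π_0 + 1/2·π_1 + 1/5·π_2 + 3/10·π_3
  π_2 = 3/10·π_0 + 1/10·π_1 + 3/10·π_2 + 1/5·π_3
  normalize: π_0 + π_1 + π_2 + π_3 = 1
Solving the linear system gives exactly π = [176/591, 161/591, 133/591, 121/591].

π = [0.2978, 0.2724, 0.2250, 0.2047]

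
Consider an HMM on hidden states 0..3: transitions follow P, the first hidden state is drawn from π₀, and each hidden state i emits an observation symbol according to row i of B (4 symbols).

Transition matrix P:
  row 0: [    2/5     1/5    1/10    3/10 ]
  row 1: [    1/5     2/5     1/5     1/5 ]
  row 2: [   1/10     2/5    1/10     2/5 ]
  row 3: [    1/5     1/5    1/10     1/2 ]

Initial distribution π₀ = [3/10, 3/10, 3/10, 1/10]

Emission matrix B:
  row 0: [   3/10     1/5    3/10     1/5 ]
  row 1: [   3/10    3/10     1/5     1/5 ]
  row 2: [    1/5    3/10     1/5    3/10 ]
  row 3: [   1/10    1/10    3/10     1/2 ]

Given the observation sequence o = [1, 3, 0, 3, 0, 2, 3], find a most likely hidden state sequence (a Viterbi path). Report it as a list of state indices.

path = [2, 3, 3, 3, 3, 3, 3]

t=0: δ = [6.000e-02, 9.000e-02, 9.000e-02, 1.000e-02]  (obs o_0=1)
t=1: δ = [4.800e-03, 7.200e-03, 5.400e-03, 1.800e-02]  ψ = [0, 1, 1, 2]  (obs o_1=3)
t=2: δ = [1.080e-03, 1.080e-03, 3.600e-04, 9.000e-04]  ψ = [3, 3, 3, 3]  (obs o_2=0)
t=3: δ = [8.640e-05, 8.640e-05, 6.480e-05, 2.250e-04]  ψ = [0, 1, 1, 3]  (obs o_3=3)
t=4: δ = [1.350e-05, 1.350e-05, 4.500e-06, 1.125e-05]  ψ = [3, 3, 3, 3]  (obs o_4=0)
t=5: δ = [1.620e-06, 1.080e-06, 5.400e-07, 1.687e-06]  ψ = [0, 1, 1, 3]  (obs o_5=2)
t=6: δ = [1.296e-07, 8.640e-08, 6.480e-08, 4.219e-07]  ψ = [0, 1, 1, 3]  (obs o_6=3)
backtrack: best end state = 3; path = [2, 3, 3, 3, 3, 3, 3]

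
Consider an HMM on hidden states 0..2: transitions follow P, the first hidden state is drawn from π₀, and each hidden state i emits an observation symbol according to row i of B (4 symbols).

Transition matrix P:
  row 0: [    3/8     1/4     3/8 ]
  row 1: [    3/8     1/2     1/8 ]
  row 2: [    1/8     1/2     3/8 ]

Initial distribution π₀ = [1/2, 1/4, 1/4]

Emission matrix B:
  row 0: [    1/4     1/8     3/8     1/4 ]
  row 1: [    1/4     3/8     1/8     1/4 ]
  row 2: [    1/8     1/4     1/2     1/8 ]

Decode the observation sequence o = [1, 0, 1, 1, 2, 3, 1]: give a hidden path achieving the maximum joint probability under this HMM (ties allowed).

t=0: δ = [6.250e-02, 9.375e-02, 6.250e-02]  (obs o_0=1)
t=1: δ = [8.789e-03, 1.172e-02, 2.930e-03]  ψ = [1, 1, 0]  (obs o_1=0)
t=2: δ = [5.493e-04, 2.197e-03, 8.240e-04]  ψ = [1, 1, 0]  (obs o_2=1)
t=3: δ = [1.030e-04, 4.120e-04, 7.725e-05]  ψ = [1, 1, 2]  (obs o_3=1)
t=4: δ = [5.794e-05, 2.575e-05, 2.575e-05]  ψ = [1, 1, 1]  (obs o_4=2)
t=5: δ = [5.431e-06, 3.621e-06, 2.716e-06]  ψ = [0, 0, 0]  (obs o_5=3)
t=6: δ = [2.546e-07, 6.789e-07, 5.092e-07]  ψ = [0, 1, 0]  (obs o_6=1)
backtrack: best end state = 1; path = [1, 1, 1, 1, 0, 1, 1]

path = [1, 1, 1, 1, 0, 1, 1]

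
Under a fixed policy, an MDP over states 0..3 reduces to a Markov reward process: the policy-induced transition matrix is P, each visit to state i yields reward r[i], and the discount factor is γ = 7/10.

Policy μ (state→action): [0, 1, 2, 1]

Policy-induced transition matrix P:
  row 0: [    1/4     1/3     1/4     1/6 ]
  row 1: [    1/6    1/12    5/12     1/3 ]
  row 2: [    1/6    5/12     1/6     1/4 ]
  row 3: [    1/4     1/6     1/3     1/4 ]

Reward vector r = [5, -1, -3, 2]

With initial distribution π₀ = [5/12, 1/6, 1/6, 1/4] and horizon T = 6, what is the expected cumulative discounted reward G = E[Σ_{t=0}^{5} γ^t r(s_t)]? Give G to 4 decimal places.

t=0: π = [0.4167, 0.1667, 0.1667, 0.2500], E[r] = 1.9167, γ^t·E[r] = 1.916667, running G = 1.916667
t=1: π = [0.2222, 0.2639, 0.2847, 0.2292], E[r] = 0.4514, γ^t·E[r] = 0.315972, running G = 2.232639
t=2: π = [0.2043, 0.2529, 0.2894, 0.2535], E[r] = 0.4074, γ^t·E[r] = 0.199630, running G = 2.432269
t=3: π = [0.2048, 0.2520, 0.2892, 0.2541], E[r] = 0.4127, γ^t·E[r] = 0.141560, running G = 2.573829
t=4: π = [0.2049, 0.2521, 0.2891, 0.2539], E[r] = 0.4131, γ^t·E[r] = 0.099181, running G = 2.673010
t=5: π = [0.2049, 0.2521, 0.2891, 0.2539], E[r] = 0.4130, γ^t·E[r] = 0.069420, running G = 2.742429

G = 2.7424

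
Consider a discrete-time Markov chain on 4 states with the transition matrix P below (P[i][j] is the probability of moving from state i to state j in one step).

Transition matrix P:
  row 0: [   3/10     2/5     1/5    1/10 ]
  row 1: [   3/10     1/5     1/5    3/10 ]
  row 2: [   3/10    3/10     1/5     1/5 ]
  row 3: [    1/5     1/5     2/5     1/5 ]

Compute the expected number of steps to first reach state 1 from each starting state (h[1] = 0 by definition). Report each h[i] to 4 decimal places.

First-step conditioning: h[1] = 0; for i ≠ 1, h[i] = 1 + Σ_k P[i][k]·h[k].
  h[0] = 1 + 3/10·h[0] + 1/5·h[2] + 1/10·h[3]
  h[2] = 1 + 3/10·h[0] + 1/5·h[2] + 1/5·h[3]
  h[3] = 1 + 1/5·h[0] + 2/5·h[2] + 1/5·h[3]
Solving the 3×3 linear system over states ≠ 1 gives exactly h = [20/7, 0, 45/14, 25/7] (h[1] = 0 is the target).

h = [2.8571, 0.0000, 3.2143, 3.5714]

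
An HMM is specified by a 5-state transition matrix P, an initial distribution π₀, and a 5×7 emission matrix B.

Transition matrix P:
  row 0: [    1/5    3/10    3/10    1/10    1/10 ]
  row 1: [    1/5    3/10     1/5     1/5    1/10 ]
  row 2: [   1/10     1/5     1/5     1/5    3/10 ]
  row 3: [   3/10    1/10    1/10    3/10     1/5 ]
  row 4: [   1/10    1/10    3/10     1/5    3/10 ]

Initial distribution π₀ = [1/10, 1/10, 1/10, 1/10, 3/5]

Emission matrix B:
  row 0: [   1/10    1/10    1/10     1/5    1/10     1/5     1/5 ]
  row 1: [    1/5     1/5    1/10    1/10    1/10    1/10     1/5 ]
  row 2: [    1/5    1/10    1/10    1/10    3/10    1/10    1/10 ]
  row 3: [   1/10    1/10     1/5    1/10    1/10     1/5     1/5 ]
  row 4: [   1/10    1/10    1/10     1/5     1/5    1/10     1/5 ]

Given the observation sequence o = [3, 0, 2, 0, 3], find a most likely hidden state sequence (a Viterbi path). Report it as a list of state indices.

path = [4, 2, 4, 2, 4]

t=0: δ = [2.000e-02, 1.000e-02, 1.000e-02, 1.000e-02, 1.200e-01]  (obs o_0=3)
t=1: δ = [1.200e-03, 2.400e-03, 7.200e-03, 2.400e-03, 3.600e-03]  ψ = [4, 4, 4, 4, 4]  (obs o_1=0)
t=2: δ = [7.200e-05, 1.440e-04, 1.440e-04, 2.880e-04, 2.160e-04]  ψ = [2, 2, 2, 2, 2]  (obs o_2=2)
t=3: δ = [8.640e-06, 8.640e-06, 1.296e-05, 8.640e-06, 6.480e-06]  ψ = [3, 1, 4, 3, 4]  (obs o_3=0)
t=4: δ = [5.184e-07, 2.592e-07, 2.592e-07, 2.592e-07, 7.776e-07]  ψ = [3, 0, 0, 2, 2]  (obs o_4=3)
backtrack: best end state = 4; path = [4, 2, 4, 2, 4]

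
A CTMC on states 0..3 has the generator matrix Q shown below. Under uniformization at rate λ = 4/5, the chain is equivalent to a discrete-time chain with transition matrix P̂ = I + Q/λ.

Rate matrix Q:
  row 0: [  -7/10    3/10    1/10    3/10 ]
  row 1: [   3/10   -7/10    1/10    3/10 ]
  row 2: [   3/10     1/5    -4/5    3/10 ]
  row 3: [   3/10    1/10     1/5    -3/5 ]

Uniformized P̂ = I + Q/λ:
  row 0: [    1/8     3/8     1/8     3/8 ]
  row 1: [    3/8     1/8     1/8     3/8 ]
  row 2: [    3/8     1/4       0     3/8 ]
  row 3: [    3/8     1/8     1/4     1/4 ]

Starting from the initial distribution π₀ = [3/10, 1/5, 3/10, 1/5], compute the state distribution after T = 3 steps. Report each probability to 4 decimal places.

t=0: π = [0.3000, 0.2000, 0.3000, 0.2000]
t=1: π = [0.3000, 0.2375, 0.1125, 0.3500]
t=2: π = [0.3000, 0.2141, 0.1547, 0.3313]
t=3: π = [0.3000, 0.2193, 0.1471, 0.3336]

π = [0.3000, 0.2193, 0.1471, 0.3336]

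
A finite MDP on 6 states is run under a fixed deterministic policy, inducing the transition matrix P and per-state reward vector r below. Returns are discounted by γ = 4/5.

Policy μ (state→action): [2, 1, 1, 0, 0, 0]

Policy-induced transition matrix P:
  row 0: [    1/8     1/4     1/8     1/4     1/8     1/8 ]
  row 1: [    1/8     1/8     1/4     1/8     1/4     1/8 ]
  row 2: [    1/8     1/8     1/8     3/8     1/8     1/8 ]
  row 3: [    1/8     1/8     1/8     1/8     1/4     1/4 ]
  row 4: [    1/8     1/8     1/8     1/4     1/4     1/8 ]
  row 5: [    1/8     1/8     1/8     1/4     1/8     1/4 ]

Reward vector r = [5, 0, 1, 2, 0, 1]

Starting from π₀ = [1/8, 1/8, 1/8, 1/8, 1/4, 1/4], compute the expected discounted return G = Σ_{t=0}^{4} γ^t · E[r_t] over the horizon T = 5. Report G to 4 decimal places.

t=0: π = [0.1250, 0.1250, 0.1250, 0.1250, 0.2500, 0.2500], E[r] = 1.2500, γ^t·E[r] = 1.250000, running G = 1.250000
t=1: π = [0.1250, 0.1406, 0.1406, 0.2344, 0.1875, 0.1719], E[r] = 1.4063, γ^t·E[r] = 1.125000, running G = 2.375000
t=2: π = [0.1250, 0.1406, 0.1426, 0.2207, 0.1953, 0.1758], E[r] = 1.3848, γ^t·E[r] = 0.886250, running G = 3.261250
t=3: π = [0.1250, 0.1406, 0.1426, 0.2227, 0.1946, 0.1746], E[r] = 1.3875, γ^t·E[r] = 0.710375, running G = 3.971625
t=4: π = [0.1250, 0.1406, 0.1426, 0.2224, 0.1947, 0.1747], E[r] = 1.3871, γ^t·E[r] = 0.568138, running G = 4.539763

G = 4.5398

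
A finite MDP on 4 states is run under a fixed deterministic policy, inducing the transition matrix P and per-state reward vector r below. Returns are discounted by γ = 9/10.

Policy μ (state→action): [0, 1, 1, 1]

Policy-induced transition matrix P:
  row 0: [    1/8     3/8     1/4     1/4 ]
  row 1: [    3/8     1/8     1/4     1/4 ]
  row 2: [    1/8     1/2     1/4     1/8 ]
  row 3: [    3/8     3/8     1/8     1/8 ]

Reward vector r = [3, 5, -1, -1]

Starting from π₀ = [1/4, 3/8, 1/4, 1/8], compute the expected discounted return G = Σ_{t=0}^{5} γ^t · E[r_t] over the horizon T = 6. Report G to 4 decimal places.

t=0: π = [0.2500, 0.3750, 0.2500, 0.1250], E[r] = 2.2500, γ^t·E[r] = 2.250000, running G = 2.250000
t=1: π = [0.2500, 0.3125, 0.2344, 0.2031], E[r] = 1.8750, γ^t·E[r] = 1.687500, running G = 3.937500
t=2: π = [0.2539, 0.3262, 0.2246, 0.1953], E[r] = 1.9727, γ^t·E[r] = 1.597852, running G = 5.535352
t=3: π = [0.2554, 0.3215, 0.2256, 0.1975], E[r] = 1.9507, γ^t·E[r] = 1.422048, running G = 6.957400
t=4: π = [0.2548, 0.3228, 0.2253, 0.1971], E[r] = 1.9559, γ^t·E[r] = 1.283287, running G = 8.240687
t=5: π = [0.2550, 0.3225, 0.2254, 0.1972], E[r] = 1.9547, γ^t·E[r] = 1.154224, running G = 9.394912

G = 9.3949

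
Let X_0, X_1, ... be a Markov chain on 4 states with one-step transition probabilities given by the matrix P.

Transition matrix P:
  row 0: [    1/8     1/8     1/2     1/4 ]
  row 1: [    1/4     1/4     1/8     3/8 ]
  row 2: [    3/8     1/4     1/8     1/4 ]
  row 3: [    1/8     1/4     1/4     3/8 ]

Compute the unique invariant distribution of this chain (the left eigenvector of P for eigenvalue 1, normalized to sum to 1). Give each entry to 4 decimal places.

π = [0.2142, 0.2232, 0.2450, 0.3176]

Balance equations π_j = Σ_i π_i·P[i][j]:
  π_0 = 1/8·π_0 + 1/4·π_1 + 3/8·π_2 + 1/8·π_3
  π_1 = 1/8·π_0 + 1/4·π_1 + 1/4·π_2 + 1/4·π_3
  π_2 = 1/2·π_0 + 1/8·π_1 + 1/8·π_2 + 1/4·π_3
  normalize: π_0 + π_1 + π_2 + π_3 = 1
Solving the linear system gives exactly π = [118/551, 123/551, 135/551, 175/551].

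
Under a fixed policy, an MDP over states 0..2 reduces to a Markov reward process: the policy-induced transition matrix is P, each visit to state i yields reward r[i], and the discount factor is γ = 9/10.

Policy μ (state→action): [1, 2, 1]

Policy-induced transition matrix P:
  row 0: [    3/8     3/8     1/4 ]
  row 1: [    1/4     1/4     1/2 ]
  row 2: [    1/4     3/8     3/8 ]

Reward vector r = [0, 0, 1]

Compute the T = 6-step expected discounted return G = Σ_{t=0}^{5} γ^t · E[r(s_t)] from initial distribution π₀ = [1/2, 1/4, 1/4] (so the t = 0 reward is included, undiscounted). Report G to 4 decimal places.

t=0: π = [0.5000, 0.2500, 0.2500], E[r] = 0.2500, γ^t·E[r] = 0.250000, running G = 0.250000
t=1: π = [0.3125, 0.3438, 0.3438], E[r] = 0.3438, γ^t·E[r] = 0.309375, running G = 0.559375
t=2: π = [0.2891, 0.3320, 0.3789], E[r] = 0.3789, γ^t·E[r] = 0.306914, running G = 0.866289
t=3: π = [0.2861, 0.3335, 0.3804], E[r] = 0.3804, γ^t·E[r] = 0.277291, running G = 1.143580
t=4: π = [0.2858, 0.3333, 0.3809], E[r] = 0.3809, γ^t·E[r] = 0.249922, running G = 1.393501
t=5: π = [0.2857, 0.3333, 0.3809], E[r] = 0.3809, γ^t·E[r] = 0.224943, running G = 1.618445

G = 1.6184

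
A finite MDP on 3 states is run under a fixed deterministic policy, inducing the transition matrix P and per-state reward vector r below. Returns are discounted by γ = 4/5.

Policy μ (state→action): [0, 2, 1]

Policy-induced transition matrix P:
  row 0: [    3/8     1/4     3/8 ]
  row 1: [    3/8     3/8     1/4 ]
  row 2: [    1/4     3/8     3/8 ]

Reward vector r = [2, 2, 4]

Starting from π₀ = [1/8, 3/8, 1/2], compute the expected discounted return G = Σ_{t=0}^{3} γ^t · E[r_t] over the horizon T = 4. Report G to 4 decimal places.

t=0: π = [0.1250, 0.3750, 0.5000], E[r] = 3.0000, γ^t·E[r] = 3.000000, running G = 3.000000
t=1: π = [0.3125, 0.3594, 0.3281], E[r] = 2.6563, γ^t·E[r] = 2.125000, running G = 5.125000
t=2: π = [0.3340, 0.3359, 0.3301], E[r] = 2.6602, γ^t·E[r] = 1.702500, running G = 6.827500
t=3: π = [0.3337, 0.3333, 0.3330], E[r] = 2.6660, γ^t·E[r] = 1.365000, running G = 8.192500

G = 8.1925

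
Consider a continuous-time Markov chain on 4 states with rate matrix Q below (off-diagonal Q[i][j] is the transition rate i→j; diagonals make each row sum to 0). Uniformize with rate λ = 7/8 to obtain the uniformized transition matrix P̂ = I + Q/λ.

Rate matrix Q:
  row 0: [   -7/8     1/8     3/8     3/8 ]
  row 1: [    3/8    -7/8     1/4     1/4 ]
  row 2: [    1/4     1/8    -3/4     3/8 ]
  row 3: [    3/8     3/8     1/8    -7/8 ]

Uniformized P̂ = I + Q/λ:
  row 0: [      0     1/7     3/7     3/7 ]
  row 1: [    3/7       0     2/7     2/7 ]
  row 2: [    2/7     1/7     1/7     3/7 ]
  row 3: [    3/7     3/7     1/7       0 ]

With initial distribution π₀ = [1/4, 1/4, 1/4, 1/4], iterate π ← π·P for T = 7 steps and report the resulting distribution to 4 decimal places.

t=0: π = [0.2500, 0.2500, 0.2500, 0.2500]
t=1: π = [0.2857, 0.1786, 0.2500, 0.2857]
t=2: π = [0.2704, 0.1990, 0.2500, 0.2806]
t=3: π = [0.2770, 0.1946, 0.2485, 0.2799]
t=4: π = [0.2744, 0.1950, 0.2498, 0.2808]
t=5: π = [0.2753, 0.1952, 0.2491, 0.2804]
t=6: π = [0.2750, 0.1951, 0.2494, 0.2805]
t=7: π = [0.2751, 0.1951, 0.2493, 0.2805]

π = [0.2751, 0.1951, 0.2493, 0.2805]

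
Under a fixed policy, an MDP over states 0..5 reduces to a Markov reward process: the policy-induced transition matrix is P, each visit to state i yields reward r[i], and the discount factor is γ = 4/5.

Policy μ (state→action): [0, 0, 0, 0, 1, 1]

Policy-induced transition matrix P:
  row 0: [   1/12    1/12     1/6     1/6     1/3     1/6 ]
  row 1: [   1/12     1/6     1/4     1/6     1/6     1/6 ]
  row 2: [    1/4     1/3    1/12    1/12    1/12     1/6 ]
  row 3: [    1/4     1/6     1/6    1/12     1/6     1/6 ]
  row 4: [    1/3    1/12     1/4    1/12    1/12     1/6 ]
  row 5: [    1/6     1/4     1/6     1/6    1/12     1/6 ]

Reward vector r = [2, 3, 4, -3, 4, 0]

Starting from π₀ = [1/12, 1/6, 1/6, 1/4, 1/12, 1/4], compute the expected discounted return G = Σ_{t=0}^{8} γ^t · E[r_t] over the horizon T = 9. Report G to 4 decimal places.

G = 7.1642

t=0: π = [0.0833, 0.1667, 0.1667, 0.2500, 0.0833, 0.2500], E[r] = 0.9167, γ^t·E[r] = 0.916667, running G = 0.916667
t=1: π = [0.1944, 0.2014, 0.1736, 0.1250, 0.1389, 0.1667], E[r] = 1.8681, γ^t·E[r] = 1.494444, running G = 2.411111
t=2: π = [0.1817, 0.1817, 0.1806, 0.1302, 0.1591, 0.1667], E[r] = 1.8767, γ^t·E[r] = 1.201111, running G = 3.612222
t=3: π = [0.1888, 0.1822, 0.1800, 0.1275, 0.1548, 0.1667], E[r] = 1.8809, γ^t·E[r] = 0.963037, running G = 4.575259
t=4: π = [0.1872, 0.1819, 0.1797, 0.1281, 0.1563, 0.1667], E[r] = 1.8801, γ^t·E[r] = 0.770077, running G = 5.345337
t=5: π = [0.1876, 0.1819, 0.1799, 0.1280, 0.1560, 0.1667], E[r] = 1.8803, γ^t·E[r] = 0.616149, running G = 5.961485
t=6: π = [0.1875, 0.1819, 0.1798, 0.1280, 0.1561, 0.1667], E[r] = 1.8803, γ^t·E[r] = 0.492904, running G = 6.454390
t=7: π = [0.1875, 0.1819, 0.1798, 0.1280, 0.1560, 0.1667], E[r] = 1.8803, γ^t·E[r] = 0.394326, running G = 6.848716
t=8: π = [0.1875, 0.1819, 0.1798, 0.1280, 0.1560, 0.1667], E[r] = 1.8803, γ^t·E[r] = 0.315461, running G = 7.164176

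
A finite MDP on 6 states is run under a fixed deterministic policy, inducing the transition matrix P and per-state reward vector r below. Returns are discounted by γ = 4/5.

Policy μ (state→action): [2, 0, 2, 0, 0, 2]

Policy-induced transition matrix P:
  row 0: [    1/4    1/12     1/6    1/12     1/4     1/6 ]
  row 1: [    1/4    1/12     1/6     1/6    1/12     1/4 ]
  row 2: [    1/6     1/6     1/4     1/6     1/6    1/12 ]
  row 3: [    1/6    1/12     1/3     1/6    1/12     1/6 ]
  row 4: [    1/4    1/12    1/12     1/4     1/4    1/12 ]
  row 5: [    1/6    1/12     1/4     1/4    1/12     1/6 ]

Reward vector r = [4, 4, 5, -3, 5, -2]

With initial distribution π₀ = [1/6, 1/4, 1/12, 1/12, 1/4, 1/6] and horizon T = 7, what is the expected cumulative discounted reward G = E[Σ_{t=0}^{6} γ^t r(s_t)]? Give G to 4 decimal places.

t=0: π = [0.1667, 0.2500, 0.0833, 0.0833, 0.2500, 0.1667], E[r] = 2.7500, γ^t·E[r] = 2.750000, running G = 2.750000
t=1: π = [0.2222, 0.0903, 0.1806, 0.1875, 0.1597, 0.1597], E[r] = 2.0694, γ^t·E[r] = 1.655556, running G = 4.405556
t=2: π = [0.2060, 0.0984, 0.2130, 0.1748, 0.1620, 0.1458], E[r] = 2.2766, γ^t·E[r] = 1.457037, running G = 5.862593
t=3: π = [0.2055, 0.1011, 0.2122, 0.1752, 0.1624, 0.1436], E[r] = 2.2868, γ^t·E[r] = 1.170864, running G = 7.033457
t=4: π = [0.2058, 0.1010, 0.2120, 0.1750, 0.1623, 0.1439], E[r] = 2.2858, γ^t·E[r] = 0.936260, running G = 7.969717
t=5: π = [0.2058, 0.1010, 0.2120, 0.1750, 0.1623, 0.1439], E[r] = 2.2857, γ^t·E[r] = 0.748976, running G = 8.718693
t=6: π = [0.2058, 0.1010, 0.2120, 0.1750, 0.1623, 0.1439], E[r] = 2.2857, γ^t·E[r] = 0.599180, running G = 9.317873

G = 9.3179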